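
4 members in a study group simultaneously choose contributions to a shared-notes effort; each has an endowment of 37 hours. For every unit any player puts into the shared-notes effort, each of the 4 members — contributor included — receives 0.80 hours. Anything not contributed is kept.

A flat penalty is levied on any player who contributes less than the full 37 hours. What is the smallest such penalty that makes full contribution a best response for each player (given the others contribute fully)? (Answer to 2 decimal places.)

7.40 hours

Given the others contribute fully, the best deviation is to contribute 0 (any partial contribution still incurs the fine and gives up units whose private return 0.80 is below 1).
Deviating from 37 to 0 saves 37 hours but forfeits the deviator's share of the drop in the shared-notes effort: 0.80 × 37 = 29.60.
So the deviation gain is 37 − 29.60 = 7.40, and the fine must be at least 7.40 hours to wipe it out.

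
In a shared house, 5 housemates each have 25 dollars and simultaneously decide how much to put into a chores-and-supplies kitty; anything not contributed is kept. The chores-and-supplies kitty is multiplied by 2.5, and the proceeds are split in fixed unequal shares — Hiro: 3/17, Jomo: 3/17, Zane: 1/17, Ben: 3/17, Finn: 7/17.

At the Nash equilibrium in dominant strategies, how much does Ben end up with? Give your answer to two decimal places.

Each unit j contributes comes back to j as 2.5 × (j's share), so j prefers to contribute only if that share exceeds 1/2.5 = 0.4000; otherwise keeping the unit dominates.
Only Finn (7/17) clears that bar, contributing 25; the remaining 4 contribute 0. Total contributed: 25.
Ben keeps 25 and receives 2.5 × 25 × 3/17 = 11.03 from the chores-and-supplies kitty, for a payoff of 36.03.

36.03 dollars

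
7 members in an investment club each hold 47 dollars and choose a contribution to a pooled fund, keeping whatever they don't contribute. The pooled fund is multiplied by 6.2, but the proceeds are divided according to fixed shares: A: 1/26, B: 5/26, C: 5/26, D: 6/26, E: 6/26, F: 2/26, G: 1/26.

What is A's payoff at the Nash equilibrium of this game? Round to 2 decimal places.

For player j, contributing a unit is worthwhile iff 6.2 × (j's share) ≥ 1, i.e. iff j's share is at least 0.1613.
B, C, D and E clear that bar, contributing 47 each; the remaining 3 contribute 0. Total contributed: 188.
A keeps 47 and receives 6.2 × 188 × 1/26 = 44.83 from the pooled fund, for a payoff of 91.83.

91.83 dollars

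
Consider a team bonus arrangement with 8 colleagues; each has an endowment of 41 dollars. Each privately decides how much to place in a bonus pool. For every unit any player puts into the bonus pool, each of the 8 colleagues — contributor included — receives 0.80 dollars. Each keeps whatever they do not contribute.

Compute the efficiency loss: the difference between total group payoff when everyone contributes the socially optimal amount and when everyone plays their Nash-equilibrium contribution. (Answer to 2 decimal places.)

1771.20 dollars

The private return per contributed unit is 0.80 < 1, so contributing 0 is dominant for every player. At the Nash equilibrium everyone keeps their 41, and the group total is 8 × 41 = 328.
Each contributed unit returns 6.400 to the group as a whole (0.80 to each of 8 players), which exceeds 1, so the social optimum is full contribution: group total = 6.400 × 328 = 2099.20.
Efficiency loss = 2099.20 − 328 = 1771.20.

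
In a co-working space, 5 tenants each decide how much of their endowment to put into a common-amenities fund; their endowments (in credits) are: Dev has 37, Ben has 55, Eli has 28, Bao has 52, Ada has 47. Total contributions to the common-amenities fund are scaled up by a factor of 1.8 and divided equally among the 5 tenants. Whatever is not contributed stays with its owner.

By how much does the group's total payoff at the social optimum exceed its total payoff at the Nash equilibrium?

175.20 credits

The private return per contributed unit is 1.8/5 = 0.3600 < 1 for every player regardless of endowment, so the Nash equilibrium is zero contribution and the group total is Σ E_j = 37 + 55 + 28 + 52 + 47 = 219.
Each contributed unit returns 1.800 to the group, so the social optimum is full contribution by everyone: group total = 1.800 × 219 = 394.20.
Efficiency loss = (1.800 − 1) × 219 = 175.20.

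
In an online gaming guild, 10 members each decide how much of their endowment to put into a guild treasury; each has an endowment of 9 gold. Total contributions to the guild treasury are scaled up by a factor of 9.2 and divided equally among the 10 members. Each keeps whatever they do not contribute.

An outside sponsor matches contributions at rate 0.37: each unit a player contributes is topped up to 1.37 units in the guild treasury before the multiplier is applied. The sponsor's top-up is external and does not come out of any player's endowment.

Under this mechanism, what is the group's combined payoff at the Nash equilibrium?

1134.36 gold

With the mechanism, a contributed unit returns 9.2 × 1.37 / 10 = 1.2604 per unit of net cost to the contributor — now above 1 — so contributing fully is weakly dominant for every player.
At the Nash equilibrium everyone contributes 9. Group total payoff = 9.2 × 1.37 × 90 = 1134.36.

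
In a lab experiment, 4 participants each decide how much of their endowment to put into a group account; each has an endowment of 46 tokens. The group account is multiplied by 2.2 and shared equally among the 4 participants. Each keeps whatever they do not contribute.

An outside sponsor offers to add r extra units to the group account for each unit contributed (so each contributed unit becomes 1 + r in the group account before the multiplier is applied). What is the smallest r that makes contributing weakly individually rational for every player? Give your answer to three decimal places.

0.818

With matching at rate r, one contributed unit becomes (1 + r) in the group account and returns 2.2 × (1 + r) / 4 to the contributor.
Setting this equal to 1: 1 + r = 4/2.2 = 1.8182.
So the minimum matching rate is r = 1.8182 − 1 = 0.818.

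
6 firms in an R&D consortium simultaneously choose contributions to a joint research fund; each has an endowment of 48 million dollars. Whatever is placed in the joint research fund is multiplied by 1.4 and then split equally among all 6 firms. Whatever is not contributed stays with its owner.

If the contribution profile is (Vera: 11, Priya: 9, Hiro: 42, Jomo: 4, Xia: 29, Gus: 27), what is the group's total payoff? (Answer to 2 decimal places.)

Total contributed: 11 + 9 + 42 + 4 + 29 + 27 = 122; total kept: 6 × 48 − 122 = 166.
The joint research fund pays out 1.4 × 122 = 170.80 in aggregate.
Group total = 166 + 170.80 = 336.80.

336.80 million dollars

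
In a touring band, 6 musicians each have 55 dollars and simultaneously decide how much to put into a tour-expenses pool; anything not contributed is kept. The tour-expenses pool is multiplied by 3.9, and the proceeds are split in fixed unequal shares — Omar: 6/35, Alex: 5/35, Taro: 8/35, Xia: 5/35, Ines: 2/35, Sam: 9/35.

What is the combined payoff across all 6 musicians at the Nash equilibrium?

489.50 dollars

A player with share s gets back 3.9·s per unit contributed, so full contribution is dominant for anyone with s > 1/3.9 = 0.2564 and zero contribution is dominant for anyone below.
Sam alone (share 9/35) is above the threshold, contributing 55; the remaining 5 contribute 0. Total contributed: 55.
The tour-expenses pool pays out 3.9 × 55 = 214.50 in total (split across the unequal shares, but the aggregate is all that matters for the group sum).
The 5 free-riders keep 55 each, adding 275. Group total = 275 + 214.50 = 489.50.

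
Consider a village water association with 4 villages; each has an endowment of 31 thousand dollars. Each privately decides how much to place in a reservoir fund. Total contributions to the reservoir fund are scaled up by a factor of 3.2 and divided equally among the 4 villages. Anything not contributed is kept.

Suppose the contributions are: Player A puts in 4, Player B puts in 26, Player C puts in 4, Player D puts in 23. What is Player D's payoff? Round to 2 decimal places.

Total contributed: 4 + 26 + 4 + 23 = 57.
Each receives 3.2 × 57 / 4 = 45.60 from the reservoir fund.
Player D keeps 31 − 23 = 8, so Player D's payoff is 8 + 45.60 = 53.60.

53.60 thousand dollars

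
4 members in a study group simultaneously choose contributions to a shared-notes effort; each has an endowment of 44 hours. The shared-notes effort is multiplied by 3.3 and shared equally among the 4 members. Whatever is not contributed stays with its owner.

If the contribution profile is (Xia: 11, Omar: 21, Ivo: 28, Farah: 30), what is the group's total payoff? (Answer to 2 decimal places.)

Total contributed: 11 + 21 + 28 + 30 = 90; total kept: 4 × 44 − 90 = 86.
The shared-notes effort pays out 3.3 × 90 = 297.00 in aggregate.
Group total = 86 + 297.00 = 383.00.

383.00 hours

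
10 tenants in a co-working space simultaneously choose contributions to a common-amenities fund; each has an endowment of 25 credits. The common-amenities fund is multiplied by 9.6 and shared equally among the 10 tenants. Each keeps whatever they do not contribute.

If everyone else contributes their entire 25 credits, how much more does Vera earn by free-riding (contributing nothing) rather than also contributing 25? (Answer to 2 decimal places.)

Switching from a contribution of 25 to 0 lets Vera keep an extra 25 credits, but lowers the common-amenities fund by 25, which costs Vera their own share of that drop: 9.6/10 × 25 = 24.00.
Net gain = 25 − 24.00 = 1.00. The private return per contributed unit (0.9600) is below 1, so free-riding is indeed the best response regardless of what the others do.

1.00 credits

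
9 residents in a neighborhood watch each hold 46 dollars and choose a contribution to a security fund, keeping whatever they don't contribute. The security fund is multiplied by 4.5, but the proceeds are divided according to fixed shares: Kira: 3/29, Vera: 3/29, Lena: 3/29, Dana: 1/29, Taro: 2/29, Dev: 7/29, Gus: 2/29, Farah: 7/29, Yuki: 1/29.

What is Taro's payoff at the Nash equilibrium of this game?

74.55 dollars

Each unit j contributes comes back to j as 4.5 × (j's share), so j prefers to contribute only if that share exceeds 1/4.5 = 0.2222; otherwise keeping the unit dominates.
Dev and Farah clear that bar, contributing 46 each; the remaining 7 contribute 0. Total contributed: 92.
Taro keeps 46 and receives 4.5 × 92 × 2/29 = 28.55 from the security fund, for a payoff of 74.55.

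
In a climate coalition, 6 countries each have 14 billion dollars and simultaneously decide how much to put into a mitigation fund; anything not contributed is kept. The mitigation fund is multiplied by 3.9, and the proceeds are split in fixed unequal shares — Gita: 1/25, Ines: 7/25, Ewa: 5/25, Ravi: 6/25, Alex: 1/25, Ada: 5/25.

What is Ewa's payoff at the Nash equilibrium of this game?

A player with share s gets back 3.9·s per unit contributed, so full contribution is dominant for anyone with s > 1/3.9 = 0.2564 and zero contribution is dominant for anyone below.
The only share above 0.2564 is Ines's 7/25, contributing 14; the remaining 5 contribute 0. Total contributed: 14.
Ewa keeps 14 and receives 3.9 × 14 × 5/25 = 10.92 from the mitigation fund, for a payoff of 24.92.

24.92 billion dollars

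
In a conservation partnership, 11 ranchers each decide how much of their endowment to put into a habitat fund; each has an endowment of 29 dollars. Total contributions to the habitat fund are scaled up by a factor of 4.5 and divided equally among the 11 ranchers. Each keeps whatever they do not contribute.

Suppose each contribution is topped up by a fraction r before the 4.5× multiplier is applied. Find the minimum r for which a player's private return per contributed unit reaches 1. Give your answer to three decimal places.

With matching at rate r, one contributed unit becomes (1 + r) in the habitat fund and returns 4.5 × (1 + r) / 11 to the contributor.
Setting this equal to 1: 1 + r = 11/4.5 = 2.4444.
So the minimum matching rate is r = 2.4444 − 1 = 1.444.

1.444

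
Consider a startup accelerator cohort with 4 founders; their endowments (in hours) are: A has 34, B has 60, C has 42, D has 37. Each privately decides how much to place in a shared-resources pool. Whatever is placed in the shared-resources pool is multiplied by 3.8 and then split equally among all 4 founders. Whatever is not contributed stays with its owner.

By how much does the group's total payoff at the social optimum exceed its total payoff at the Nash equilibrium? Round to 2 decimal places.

The private return per contributed unit is 3.8/4 = 0.9500 < 1 for every player regardless of endowment, so the Nash equilibrium is zero contribution and the group total is Σ E_j = 34 + 60 + 42 + 37 = 173.
Each contributed unit returns 3.800 to the group, so the social optimum is full contribution by everyone: group total = 3.800 × 173 = 657.40.
Efficiency loss = (3.800 − 1) × 173 = 484.40.

484.40 hours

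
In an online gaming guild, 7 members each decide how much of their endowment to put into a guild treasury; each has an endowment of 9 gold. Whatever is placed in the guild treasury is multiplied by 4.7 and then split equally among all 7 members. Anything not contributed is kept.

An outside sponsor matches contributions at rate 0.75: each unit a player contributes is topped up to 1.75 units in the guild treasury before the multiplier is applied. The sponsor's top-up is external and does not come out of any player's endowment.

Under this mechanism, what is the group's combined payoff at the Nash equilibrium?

The effective private return per unit is now 4.7 × 1.75 / 7 = 1.1750 > 1, so every player's dominant strategy flips to full contribution.
At the Nash equilibrium everyone contributes 9. Group total payoff = 4.7 × 1.75 × 63 = 518.18.

518.18 gold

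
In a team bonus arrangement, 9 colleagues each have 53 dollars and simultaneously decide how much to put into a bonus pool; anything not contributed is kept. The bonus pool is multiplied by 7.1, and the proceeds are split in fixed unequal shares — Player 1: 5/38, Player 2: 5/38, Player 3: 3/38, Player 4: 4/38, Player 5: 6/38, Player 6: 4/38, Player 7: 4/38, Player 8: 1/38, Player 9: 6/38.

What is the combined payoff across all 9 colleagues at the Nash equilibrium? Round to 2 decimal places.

1123.60 dollars

A player with share s gets back 7.1·s per unit contributed, so full contribution is dominant for anyone with s > 1/7.1 = 0.1408 and zero contribution is dominant for anyone below.
The shares above 0.1408 belong to Player 5 and Player 9, contributing 53 each; the remaining 7 contribute 0. Total contributed: 106.
The bonus pool pays out 7.1 × 106 = 752.60 in total (split across the unequal shares, but the aggregate is all that matters for the group sum).
The 7 free-riders keep 53 each, adding 371. Group total = 371 + 752.60 = 1123.60.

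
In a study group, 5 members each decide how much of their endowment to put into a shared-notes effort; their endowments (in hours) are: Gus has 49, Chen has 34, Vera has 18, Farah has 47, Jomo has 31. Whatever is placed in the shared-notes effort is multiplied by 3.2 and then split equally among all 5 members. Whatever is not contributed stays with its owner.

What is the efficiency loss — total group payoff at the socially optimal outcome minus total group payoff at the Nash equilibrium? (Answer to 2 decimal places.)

The private return per contributed unit is 3.2/5 = 0.6400 < 1 for every player regardless of endowment, so the Nash equilibrium is zero contribution and the group total is Σ E_j = 49 + 34 + 18 + 47 + 31 = 179.
Each contributed unit returns 3.200 to the group, so the social optimum is full contribution by everyone: group total = 3.200 × 179 = 572.80.
Efficiency loss = (3.200 − 1) × 179 = 393.80.

393.80 hours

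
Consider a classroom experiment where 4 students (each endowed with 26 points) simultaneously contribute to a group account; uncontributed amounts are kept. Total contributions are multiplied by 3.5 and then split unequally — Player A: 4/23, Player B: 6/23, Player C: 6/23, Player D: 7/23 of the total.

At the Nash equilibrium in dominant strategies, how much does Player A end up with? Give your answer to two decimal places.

41.83 points

Each unit j contributes comes back to j as 3.5 × (j's share), so j prefers to contribute only if that share exceeds 1/3.5 = 0.2857; otherwise keeping the unit dominates.
The only share above 0.2857 is Player D's 7/23, contributing 26; the remaining 3 contribute 0. Total contributed: 26.
Player A keeps 26 and receives 3.5 × 26 × 4/23 = 15.83 from the group account, for a payoff of 41.83.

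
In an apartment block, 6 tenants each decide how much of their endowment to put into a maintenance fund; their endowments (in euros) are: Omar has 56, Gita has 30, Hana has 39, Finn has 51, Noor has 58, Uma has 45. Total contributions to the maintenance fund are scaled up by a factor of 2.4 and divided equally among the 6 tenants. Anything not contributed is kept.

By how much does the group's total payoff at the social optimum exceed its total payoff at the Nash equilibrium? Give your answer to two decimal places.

The private return per contributed unit is 2.4/6 = 0.4000 < 1 for every player regardless of endowment, so the Nash equilibrium is zero contribution and the group total is Σ E_j = 56 + 30 + 39 + 51 + 58 + 45 = 279.
Each contributed unit returns 2.400 to the group, so the social optimum is full contribution by everyone: group total = 2.400 × 279 = 669.60.
Efficiency loss = (2.400 − 1) × 279 = 390.60.

390.60 euros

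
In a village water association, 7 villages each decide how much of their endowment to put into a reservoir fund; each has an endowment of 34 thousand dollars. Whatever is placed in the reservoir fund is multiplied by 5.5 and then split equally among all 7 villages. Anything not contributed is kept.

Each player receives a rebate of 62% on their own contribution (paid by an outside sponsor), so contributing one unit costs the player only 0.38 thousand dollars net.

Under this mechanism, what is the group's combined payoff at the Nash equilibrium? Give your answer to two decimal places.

1456.56 thousand dollars

Under the mechanism each unit contributed yields (5.5/7) / 0.38 = 2.0677 back to its contributor per unit of net cost, which exceeds 1, making full contribution the dominant choice for everyone.
So the Nash equilibrium is full contribution by all 7; the group earns 7 × (34 × 0.62 + 5.5 × 34) = 1456.56.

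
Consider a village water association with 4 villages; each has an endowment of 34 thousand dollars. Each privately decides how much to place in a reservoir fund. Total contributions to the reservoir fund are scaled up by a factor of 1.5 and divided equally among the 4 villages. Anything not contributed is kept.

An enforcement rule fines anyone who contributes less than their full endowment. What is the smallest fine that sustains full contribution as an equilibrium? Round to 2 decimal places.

21.25 thousand dollars

Given the others contribute fully, the best deviation is to contribute 0 (any partial contribution still incurs the fine and gives up units whose private return 0.3750 is below 1).
Deviating from 34 to 0 saves 34 thousand dollars but forfeits the deviator's share of the drop in the reservoir fund: 1.5/4 × 34 = 12.75.
So the deviation gain is 34 − 12.75 = 21.25, and the fine must be at least 21.25 thousand dollars to wipe it out.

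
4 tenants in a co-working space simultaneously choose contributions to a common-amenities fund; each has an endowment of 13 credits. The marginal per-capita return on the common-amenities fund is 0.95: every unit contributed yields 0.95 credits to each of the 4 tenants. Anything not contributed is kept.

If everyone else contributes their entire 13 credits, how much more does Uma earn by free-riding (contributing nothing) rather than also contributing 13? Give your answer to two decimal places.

0.65 credits

Switching from a contribution of 13 to 0 lets Uma keep an extra 13 credits, but lowers the common-amenities fund by 13, which costs Uma their own share of that drop: 0.95 × 13 = 12.35.
Net gain = 13 − 12.35 = 0.65. The private return per contributed unit (0.95) is below 1, so free-riding is indeed the best response regardless of what the others do.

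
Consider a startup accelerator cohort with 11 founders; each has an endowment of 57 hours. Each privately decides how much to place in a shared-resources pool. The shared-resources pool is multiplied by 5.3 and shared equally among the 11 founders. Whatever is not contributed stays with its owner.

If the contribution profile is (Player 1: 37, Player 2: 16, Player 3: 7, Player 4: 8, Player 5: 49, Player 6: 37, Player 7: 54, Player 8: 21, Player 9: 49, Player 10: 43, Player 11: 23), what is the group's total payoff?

2106.20 hours

Total contributed: 37 + 16 + 7 + 8 + 49 + 37 + 54 + 21 + 49 + 43 + 23 = 344; total kept: 11 × 57 − 344 = 283.
The shared-resources pool pays out 5.3 × 344 = 1823.20 in aggregate.
Group total = 283 + 1823.20 = 2106.20.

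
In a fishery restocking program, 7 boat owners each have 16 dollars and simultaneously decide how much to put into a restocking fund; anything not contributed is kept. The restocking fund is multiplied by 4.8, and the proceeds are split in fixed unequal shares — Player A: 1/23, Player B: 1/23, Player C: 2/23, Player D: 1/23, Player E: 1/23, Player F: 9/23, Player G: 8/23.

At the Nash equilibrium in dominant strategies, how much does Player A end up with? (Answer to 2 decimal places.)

Player j's private return per contributed unit is 4.8 × (j's share). Contributing is weakly dominant for j when that share is at least 1/4.8 = 0.2083, and contributing 0 is dominant otherwise.
Player F and Player G are above the threshold, contributing 16 each; the remaining 5 contribute 0. Total contributed: 32.
Player A keeps 16 and receives 4.8 × 32 × 1/23 = 6.68 from the restocking fund, for a payoff of 22.68.

22.68 dollars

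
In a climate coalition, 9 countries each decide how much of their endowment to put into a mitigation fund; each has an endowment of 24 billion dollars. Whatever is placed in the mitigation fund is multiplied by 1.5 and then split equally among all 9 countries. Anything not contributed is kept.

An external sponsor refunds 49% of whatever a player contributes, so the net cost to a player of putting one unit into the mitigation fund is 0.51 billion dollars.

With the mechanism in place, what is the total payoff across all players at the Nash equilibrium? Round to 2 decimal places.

216.00 billion dollars

The effective private return is (1.5/9) / 0.51 = 0.3268, which is still under 1, so the mechanism doesn't change anyone's dominant strategy: zero contribution.
At the Nash equilibrium no one contributes; group total payoff = 9 × 24 = 216.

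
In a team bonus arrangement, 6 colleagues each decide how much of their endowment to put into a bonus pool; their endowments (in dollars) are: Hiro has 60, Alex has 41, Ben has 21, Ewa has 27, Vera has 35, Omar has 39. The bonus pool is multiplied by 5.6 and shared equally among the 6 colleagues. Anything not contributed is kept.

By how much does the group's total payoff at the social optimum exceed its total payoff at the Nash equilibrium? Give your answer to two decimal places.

The private return per contributed unit is 5.6/6 = 0.9333 < 1 for every player regardless of endowment, so the Nash equilibrium is zero contribution and the group total is Σ E_j = 60 + 41 + 21 + 27 + 35 + 39 = 223.
Each contributed unit returns 5.600 to the group, so the social optimum is full contribution by everyone: group total = 5.600 × 223 = 1248.80.
Efficiency loss = (5.600 − 1) × 223 = 1025.80.

1025.80 dollars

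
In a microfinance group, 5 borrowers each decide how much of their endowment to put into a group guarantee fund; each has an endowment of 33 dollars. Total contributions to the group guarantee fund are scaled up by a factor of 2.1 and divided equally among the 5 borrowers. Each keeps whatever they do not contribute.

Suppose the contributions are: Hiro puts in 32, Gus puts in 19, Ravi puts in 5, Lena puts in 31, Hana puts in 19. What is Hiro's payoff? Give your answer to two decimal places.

Total contributed: 32 + 19 + 5 + 31 + 19 = 106.
Each receives 2.1 × 106 / 5 = 44.52 from the group guarantee fund.
Hiro keeps 33 − 32 = 1, so Hiro's payoff is 1 + 44.52 = 45.52.

45.52 dollars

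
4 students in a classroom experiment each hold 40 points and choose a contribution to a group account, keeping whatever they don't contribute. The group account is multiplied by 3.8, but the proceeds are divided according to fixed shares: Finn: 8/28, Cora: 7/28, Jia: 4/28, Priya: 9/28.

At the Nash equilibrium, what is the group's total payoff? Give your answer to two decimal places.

384.00 points

Player j's private return per contributed unit is 3.8 × (j's share). Contributing is weakly dominant for j when that share is at least 1/3.8 = 0.2632, and contributing 0 is dominant otherwise.
The shares above 0.2632 belong to Finn and Priya, contributing 40 each; the remaining 2 contribute 0. Total contributed: 80.
The group account pays out 3.8 × 80 = 304.00 in total (split across the unequal shares, but the aggregate is all that matters for the group sum).
The 2 free-riders keep 40 each, adding 80. Group total = 80 + 304.00 = 384.00.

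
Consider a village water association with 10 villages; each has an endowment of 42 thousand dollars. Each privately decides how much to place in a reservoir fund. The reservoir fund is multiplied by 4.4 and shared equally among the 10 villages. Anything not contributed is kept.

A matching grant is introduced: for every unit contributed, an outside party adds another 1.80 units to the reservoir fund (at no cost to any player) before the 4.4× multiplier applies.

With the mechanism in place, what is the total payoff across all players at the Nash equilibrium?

5174.40 thousand dollars

The effective private return per unit is now 4.4 × 2.80 / 10 = 1.2320 > 1, so every player's dominant strategy flips to full contribution.
At the Nash equilibrium everyone contributes 42. Group total payoff = 4.4 × 2.80 × 420 = 5174.40.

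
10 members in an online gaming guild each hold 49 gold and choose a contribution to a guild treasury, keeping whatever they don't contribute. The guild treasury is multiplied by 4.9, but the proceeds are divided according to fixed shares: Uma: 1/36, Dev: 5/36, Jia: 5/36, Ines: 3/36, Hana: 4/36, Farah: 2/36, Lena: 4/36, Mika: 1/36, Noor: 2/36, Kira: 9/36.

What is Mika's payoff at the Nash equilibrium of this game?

A player with share s gets back 4.9·s per unit contributed, so full contribution is dominant for anyone with s > 1/4.9 = 0.2041 and zero contribution is dominant for anyone below.
The only share above 0.2041 is Kira's 9/36, contributing 49; the remaining 9 contribute 0. Total contributed: 49.
Mika keeps 49 and receives 4.9 × 49 × 1/36 = 6.67 from the guild treasury, for a payoff of 55.67.

55.67 gold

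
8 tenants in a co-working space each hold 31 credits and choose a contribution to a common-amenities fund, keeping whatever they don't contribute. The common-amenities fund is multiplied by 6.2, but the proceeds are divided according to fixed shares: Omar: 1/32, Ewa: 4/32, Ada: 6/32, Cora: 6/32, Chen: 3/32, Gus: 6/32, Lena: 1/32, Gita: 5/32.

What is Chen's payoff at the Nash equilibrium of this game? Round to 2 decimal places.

A player with share s gets back 6.2·s per unit contributed, so full contribution is dominant for anyone with s > 1/6.2 = 0.1613 and zero contribution is dominant for anyone below.
Ada, Cora and Gus clear that bar, contributing 31 each; the remaining 5 contribute 0. Total contributed: 93.
Chen keeps 31 and receives 6.2 × 93 × 3/32 = 54.06 from the common-amenities fund, for a payoff of 85.06.

85.06 credits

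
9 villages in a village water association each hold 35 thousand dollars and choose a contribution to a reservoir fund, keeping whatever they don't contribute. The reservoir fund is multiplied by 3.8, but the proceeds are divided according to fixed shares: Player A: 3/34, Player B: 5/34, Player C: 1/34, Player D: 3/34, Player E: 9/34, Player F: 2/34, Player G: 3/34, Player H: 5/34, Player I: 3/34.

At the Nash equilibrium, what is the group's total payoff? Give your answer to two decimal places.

413.00 thousand dollars

Each unit j contributes comes back to j as 3.8 × (j's share), so j prefers to contribute only if that share exceeds 1/3.8 = 0.2632; otherwise keeping the unit dominates.
Only Player E (9/34) clears that bar, contributing 35; the remaining 8 contribute 0. Total contributed: 35.
The reservoir fund pays out 3.8 × 35 = 133.00 in total (split across the unequal shares, but the aggregate is all that matters for the group sum).
The 8 free-riders keep 35 each, adding 280. Group total = 280 + 133.00 = 413.00.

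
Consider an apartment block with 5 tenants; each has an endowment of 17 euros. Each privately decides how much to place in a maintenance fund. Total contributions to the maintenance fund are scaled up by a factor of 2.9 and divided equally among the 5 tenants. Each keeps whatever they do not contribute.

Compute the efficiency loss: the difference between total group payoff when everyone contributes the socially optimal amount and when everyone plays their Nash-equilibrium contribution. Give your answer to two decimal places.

161.50 euros

Each contributed unit returns 2.9/5 = 0.5800 to its contributor — below 1 — so contributing 0 is dominant for every player. At the Nash equilibrium everyone keeps their 17, and the group total is 5 × 17 = 85.
Each contributed unit returns 2.900 to the group as a whole (0.5800 to each of 5 players), which exceeds 1, so the social optimum is full contribution: group total = 2.900 × 85 = 246.50.
Efficiency loss = 246.50 − 85 = 161.50.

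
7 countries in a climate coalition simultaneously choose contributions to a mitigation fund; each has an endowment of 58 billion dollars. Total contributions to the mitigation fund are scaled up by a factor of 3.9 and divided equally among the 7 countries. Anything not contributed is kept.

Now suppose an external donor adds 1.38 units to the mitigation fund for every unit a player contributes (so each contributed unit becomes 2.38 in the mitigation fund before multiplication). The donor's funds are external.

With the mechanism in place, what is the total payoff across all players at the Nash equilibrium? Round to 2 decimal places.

With the mechanism, a contributed unit returns 3.9 × 2.38 / 7 = 1.3260 per unit of net cost to the contributor — now above 1 — so contributing fully is weakly dominant for every player.
At the Nash equilibrium everyone contributes 58. Group total payoff = 3.9 × 2.38 × 406 = 3768.49.

3768.49 billion dollars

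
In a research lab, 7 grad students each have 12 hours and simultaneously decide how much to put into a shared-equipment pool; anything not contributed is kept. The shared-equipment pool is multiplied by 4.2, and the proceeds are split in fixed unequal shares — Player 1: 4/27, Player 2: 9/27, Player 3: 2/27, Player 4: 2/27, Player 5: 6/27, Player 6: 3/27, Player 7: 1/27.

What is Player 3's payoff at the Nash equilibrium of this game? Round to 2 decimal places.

15.73 hours

For player j, contributing a unit is worthwhile iff 4.2 × (j's share) ≥ 1, i.e. iff j's share is at least 0.2381.
Only Player 2 (9/27) clears that bar, contributing 12; the remaining 6 contribute 0. Total contributed: 12.
Player 3 keeps 12 and receives 4.2 × 12 × 2/27 = 3.73 from the shared-equipment pool, for a payoff of 15.73.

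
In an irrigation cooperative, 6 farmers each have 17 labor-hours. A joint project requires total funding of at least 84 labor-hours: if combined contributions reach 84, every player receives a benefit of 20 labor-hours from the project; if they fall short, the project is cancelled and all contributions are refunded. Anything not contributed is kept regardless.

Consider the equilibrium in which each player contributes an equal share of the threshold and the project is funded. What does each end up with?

Equal share of the threshold: 84/6 = 14.
At this profile no one gains by cutting their contribution: any cut drops the total below 84, the project is cancelled, contributions are refunded, and the deviator ends with 17, which is less than 17 − 14 + 20 = 23. Contributing more than 14 just wastes the excess. So contributing exactly 14 is a best response.
Each player's payoff: 17 − 14 + 20 = 23.

23 labor-hours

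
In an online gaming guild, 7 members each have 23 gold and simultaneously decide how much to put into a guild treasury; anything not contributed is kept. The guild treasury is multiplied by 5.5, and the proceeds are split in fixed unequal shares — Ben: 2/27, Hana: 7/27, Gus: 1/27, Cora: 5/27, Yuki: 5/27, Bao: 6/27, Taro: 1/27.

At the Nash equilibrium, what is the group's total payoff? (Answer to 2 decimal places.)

A player with share s gets back 5.5·s per unit contributed, so full contribution is dominant for anyone with s > 1/5.5 = 0.1818 and zero contribution is dominant for anyone below.
Hana, Cora, Yuki and Bao clear that bar, contributing 23 each; the remaining 3 contribute 0. Total contributed: 92.
The guild treasury pays out 5.5 × 92 = 506.00 in total (split across the unequal shares, but the aggregate is all that matters for the group sum).
The 3 free-riders keep 23 each, adding 69. Group total = 69 + 506.00 = 575.00.

575.00 gold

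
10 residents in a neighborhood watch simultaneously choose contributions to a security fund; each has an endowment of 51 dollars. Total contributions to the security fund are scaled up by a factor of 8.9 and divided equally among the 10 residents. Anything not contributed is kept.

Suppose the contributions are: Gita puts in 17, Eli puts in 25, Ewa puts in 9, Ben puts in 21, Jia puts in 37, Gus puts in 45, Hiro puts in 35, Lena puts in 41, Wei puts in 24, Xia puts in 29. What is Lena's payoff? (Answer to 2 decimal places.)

Total contributed: 17 + 25 + 9 + 21 + 37 + 45 + 35 + 41 + 24 + 29 = 283.
Each receives 8.9 × 283 / 10 = 251.87 from the security fund.
Lena keeps 51 − 41 = 10, so Lena's payoff is 10 + 251.87 = 261.87.

261.87 dollars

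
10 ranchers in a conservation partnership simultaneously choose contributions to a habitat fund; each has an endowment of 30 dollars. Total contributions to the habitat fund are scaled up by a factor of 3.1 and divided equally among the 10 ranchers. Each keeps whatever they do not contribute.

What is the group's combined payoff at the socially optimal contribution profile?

Each contributed unit returns 3.100 to the group as a whole (0.3100 to each of 10 players), which exceeds 1, so the social optimum is full contribution: group total = 3.100 × 300 = 930.00.

930.00 dollars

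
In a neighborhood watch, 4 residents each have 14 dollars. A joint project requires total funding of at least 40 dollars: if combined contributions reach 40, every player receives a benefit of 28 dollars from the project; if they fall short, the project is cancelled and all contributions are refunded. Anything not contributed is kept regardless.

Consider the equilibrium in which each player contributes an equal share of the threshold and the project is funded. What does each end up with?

Equal share of the threshold: 40/4 = 10.
At this profile no one gains by cutting their contribution: any cut drops the total below 40, the project is cancelled, contributions are refunded, and the deviator ends with 14, which is less than 14 − 10 + 28 = 32. Contributing more than 10 just wastes the excess. So contributing exactly 10 is a best response.
Each player's payoff: 14 − 10 + 28 = 32.

32 dollars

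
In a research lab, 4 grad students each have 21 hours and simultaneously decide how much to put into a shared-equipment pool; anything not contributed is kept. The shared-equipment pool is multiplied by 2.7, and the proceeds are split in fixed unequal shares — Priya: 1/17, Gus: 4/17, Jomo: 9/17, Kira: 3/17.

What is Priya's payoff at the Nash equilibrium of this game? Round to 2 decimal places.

24.34 hours

For player j, contributing a unit is worthwhile iff 2.7 × (j's share) ≥ 1, i.e. iff j's share is at least 0.3704.
Only Jomo (9/17) clears that bar, contributing 21; the remaining 3 contribute 0. Total contributed: 21.
Priya keeps 21 and receives 2.7 × 21 × 1/17 = 3.34 from the shared-equipment pool, for a payoff of 24.34.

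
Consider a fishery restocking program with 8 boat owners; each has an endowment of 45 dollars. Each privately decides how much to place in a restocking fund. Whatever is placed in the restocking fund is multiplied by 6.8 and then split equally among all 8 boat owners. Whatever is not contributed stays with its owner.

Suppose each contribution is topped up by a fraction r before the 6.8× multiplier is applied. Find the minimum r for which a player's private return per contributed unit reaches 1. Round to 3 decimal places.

With matching at rate r, one contributed unit becomes (1 + r) in the restocking fund and returns 6.8 × (1 + r) / 8 to the contributor.
Setting this equal to 1: 1 + r = 8/6.8 = 1.1765.
So the minimum matching rate is r = 1.1765 − 1 = 0.176.

0.176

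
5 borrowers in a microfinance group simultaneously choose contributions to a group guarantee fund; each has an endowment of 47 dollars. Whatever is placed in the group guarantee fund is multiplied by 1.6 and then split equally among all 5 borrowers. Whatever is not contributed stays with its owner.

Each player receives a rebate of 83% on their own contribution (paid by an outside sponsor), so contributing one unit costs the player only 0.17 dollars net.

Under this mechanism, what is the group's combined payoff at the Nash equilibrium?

Under the mechanism each unit contributed yields (1.6/5) / 0.17 = 1.8824 back to its contributor per unit of net cost, which exceeds 1, making full contribution the dominant choice for everyone.
So the Nash equilibrium is full contribution by all 5; the group earns 5 × (47 × 0.83 + 1.6 × 47) = 571.05.

571.05 dollars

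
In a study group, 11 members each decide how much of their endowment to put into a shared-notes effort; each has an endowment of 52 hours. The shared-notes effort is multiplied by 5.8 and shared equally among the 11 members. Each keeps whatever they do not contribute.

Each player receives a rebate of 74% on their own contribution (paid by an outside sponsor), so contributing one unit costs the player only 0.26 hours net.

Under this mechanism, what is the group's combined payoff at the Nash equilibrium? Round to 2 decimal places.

Under the mechanism each unit contributed yields (5.8/11) / 0.26 = 2.0280 back to its contributor per unit of net cost, which exceeds 1, making full contribution the dominant choice for everyone.
At the Nash equilibrium everyone contributes 52. Group total payoff = 11 × (52 × 0.74 + 5.8 × 52) = 3740.88.

3740.88 hours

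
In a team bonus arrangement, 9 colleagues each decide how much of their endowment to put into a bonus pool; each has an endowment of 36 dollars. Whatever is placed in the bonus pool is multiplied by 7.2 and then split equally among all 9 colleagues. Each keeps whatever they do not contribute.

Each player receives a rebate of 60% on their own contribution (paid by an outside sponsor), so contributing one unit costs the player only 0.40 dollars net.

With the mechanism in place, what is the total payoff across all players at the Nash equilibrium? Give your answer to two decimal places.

2527.20 dollars

With the mechanism, a contributed unit returns (7.2/9) / 0.40 = 2.0000 per unit of net cost to the contributor — now above 1 — so contributing fully is weakly dominant for every player.
So the Nash equilibrium is full contribution by all 9; the group earns 9 × (36 × 0.60 + 7.2 × 36) = 2527.20.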